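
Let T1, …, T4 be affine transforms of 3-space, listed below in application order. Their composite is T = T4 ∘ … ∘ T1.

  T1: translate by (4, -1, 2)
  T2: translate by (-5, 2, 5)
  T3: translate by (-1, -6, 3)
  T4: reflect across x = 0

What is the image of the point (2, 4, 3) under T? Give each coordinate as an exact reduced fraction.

T(p) = (0, -1, 13)

T1 translate by (4, -1, 2): (2, 4, 3) → (6, 3, 5)
T2 translate by (-5, 2, 5): (6, 3, 5) → (1, 5, 10)
T3 translate by (-1, -6, 3): (1, 5, 10) → (0, -1, 13)
T4 reflect across x = 0: (0, -1, 13) → (0, -1, 13)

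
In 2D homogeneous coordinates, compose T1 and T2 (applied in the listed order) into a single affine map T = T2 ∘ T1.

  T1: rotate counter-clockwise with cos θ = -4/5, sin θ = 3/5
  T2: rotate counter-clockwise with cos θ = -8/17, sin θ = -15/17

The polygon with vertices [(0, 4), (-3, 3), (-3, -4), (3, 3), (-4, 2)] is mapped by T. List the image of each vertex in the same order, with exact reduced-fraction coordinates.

image vertices: (-144/85, 308/85), (-339/85, 123/85), (-87/85, -416/85), (123/85, 339/85), (-76/17, 2/17)

T1 rotate counter-clockwise with cos θ = -4/5, sin θ = 3/5: (0, 4) → (-12/5, -16/5); (-3, 3) → (3/5, -21/5); (-3, -4) → (24/5, 7/5); (3, 3) → (-21/5, -3/5); (-4, 2) → (2, -4)
T2 rotate counter-clockwise with cos θ = -8/17, sin θ = -15/17: (-12/5, -16/5) → (-144/85, 308/85); (3/5, -21/5) → (-339/85, 123/85); (24/5, 7/5) → (-87/85, -416/85); (-21/5, -3/5) → (123/85, 339/85); (2, -4) → (-76/17, 2/17)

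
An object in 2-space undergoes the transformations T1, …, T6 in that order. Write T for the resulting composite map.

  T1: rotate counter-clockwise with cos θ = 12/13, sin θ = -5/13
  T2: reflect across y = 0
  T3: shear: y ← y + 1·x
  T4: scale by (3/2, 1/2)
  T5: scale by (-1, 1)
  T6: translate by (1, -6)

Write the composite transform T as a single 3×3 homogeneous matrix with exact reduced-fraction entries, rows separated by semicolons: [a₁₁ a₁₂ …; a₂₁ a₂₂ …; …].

T1 = [12/13 5/13 0; -5/13 12/13 0; 0 0 1]
T2·T1 = [12/13 5/13 0; 5/13 -12/13 0; 0 0 1]
T3·…·T1 = [12/13 5/13 0; 17/13 -7/13 0; 0 0 1]
T4·…·T1 = [18/13 15/26 0; 17/26 -7/26 0; 0 0 1]
T5·…·T1 = [-18/13 -15/26 0; 17/26 -7/26 0; 0 0 1]
T6·…·T1 = [-18/13 -15/26 1; 17/26 -7/26 -6; 0 0 1]

T = [-18/13 -15/26 1; 17/26 -7/26 -6; 0 0 1]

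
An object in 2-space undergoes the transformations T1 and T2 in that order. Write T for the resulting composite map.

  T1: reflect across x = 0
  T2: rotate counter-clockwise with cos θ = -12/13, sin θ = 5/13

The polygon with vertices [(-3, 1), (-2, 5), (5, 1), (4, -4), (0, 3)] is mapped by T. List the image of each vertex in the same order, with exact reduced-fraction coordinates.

image vertices: (-41/13, 3/13), (-49/13, -50/13), (55/13, -37/13), (68/13, 28/13), (-15/13, -36/13)

T1 reflect across x = 0: (-3, 1) → (3, 1); (-2, 5) → (2, 5); (5, 1) → (-5, 1); (4, -4) → (-4, -4); (0, 3) → (0, 3)
T2 rotate counter-clockwise with cos θ = -12/13, sin θ = 5/13: (3, 1) → (-41/13, 3/13); (2, 5) → (-49/13, -50/13); (-5, 1) → (55/13, -37/13); (-4, -4) → (68/13, 28/13); (0, 3) → (-15/13, -36/13)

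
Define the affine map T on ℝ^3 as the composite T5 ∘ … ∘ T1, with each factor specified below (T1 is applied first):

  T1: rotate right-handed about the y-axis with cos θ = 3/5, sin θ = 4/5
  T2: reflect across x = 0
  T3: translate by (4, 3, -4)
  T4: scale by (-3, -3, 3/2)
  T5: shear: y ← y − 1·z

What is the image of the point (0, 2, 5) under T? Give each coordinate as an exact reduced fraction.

T1 rotate right-handed about the y-axis with cos θ = 3/5, sin θ = 4/5: (0, 2, 5) → (4, 2, 3)
T2 reflect across x = 0: (4, 2, 3) → (-4, 2, 3)
T3 translate by (4, 3, -4): (-4, 2, 3) → (0, 5, -1)
T4 scale by (-3, -3, 3/2): (0, 5, -1) → (0, -15, -3/2)
T5 shear: y ← y − 1·z: (0, -15, -3/2) → (0, -27/2, -3/2)

T(p) = (0, -27/2, -3/2)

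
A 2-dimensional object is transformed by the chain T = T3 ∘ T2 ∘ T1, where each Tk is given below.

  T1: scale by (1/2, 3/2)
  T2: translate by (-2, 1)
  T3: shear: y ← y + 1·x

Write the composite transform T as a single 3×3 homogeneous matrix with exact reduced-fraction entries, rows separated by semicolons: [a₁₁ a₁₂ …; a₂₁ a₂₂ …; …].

T1 = [1/2 0 0; 0 3/2 0; 0 0 1]
T2·T1 = [1/2 0 -2; 0 3/2 1; 0 0 1]
T3·…·T1 = [1/2 0 -2; 1/2 3/2 -1; 0 0 1]

T = [1/2 0 -2; 1/2 3/2 -1; 0 0 1]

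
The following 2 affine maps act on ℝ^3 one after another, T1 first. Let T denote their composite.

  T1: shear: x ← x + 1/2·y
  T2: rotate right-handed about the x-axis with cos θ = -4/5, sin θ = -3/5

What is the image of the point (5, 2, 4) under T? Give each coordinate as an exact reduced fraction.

T(p) = (6, 4/5, -22/5)

T1 shear: x ← x + 1/2·y: (5, 2, 4) → (6, 2, 4)
T2 rotate right-handed about the x-axis with cos θ = -4/5, sin θ = -3/5: (6, 2, 4) → (6, 4/5, -22/5)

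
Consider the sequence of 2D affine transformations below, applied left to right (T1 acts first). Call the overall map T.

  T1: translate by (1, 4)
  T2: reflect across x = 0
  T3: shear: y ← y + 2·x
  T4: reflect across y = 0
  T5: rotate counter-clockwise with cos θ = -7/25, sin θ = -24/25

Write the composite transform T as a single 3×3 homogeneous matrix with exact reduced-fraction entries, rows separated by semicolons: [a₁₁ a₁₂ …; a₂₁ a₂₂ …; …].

T1 = [1 0 1; 0 1 4; 0 0 1]
T2·T1 = [-1 0 -1; 0 1 4; 0 0 1]
T3·…·T1 = [-1 0 -1; -2 1 2; 0 0 1]
T4·…·T1 = [-1 0 -1; 2 -1 -2; 0 0 1]
T5·…·T1 = [11/5 -24/25 -41/25; 2/5 7/25 38/25; 0 0 1]

T = [11/5 -24/25 -41/25; 2/5 7/25 38/25; 0 0 1]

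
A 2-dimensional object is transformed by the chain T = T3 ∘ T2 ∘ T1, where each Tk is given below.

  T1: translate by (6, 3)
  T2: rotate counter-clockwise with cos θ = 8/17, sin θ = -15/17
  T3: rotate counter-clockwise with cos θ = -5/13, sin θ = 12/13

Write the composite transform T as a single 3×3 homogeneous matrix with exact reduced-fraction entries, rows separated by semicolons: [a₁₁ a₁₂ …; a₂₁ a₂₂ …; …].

T = [140/221 -171/221 327/221; 171/221 140/221 1446/221; 0 0 1]

T1 = [1 0 6; 0 1 3; 0 0 1]
T2·T1 = [8/17 15/17 93/17; -15/17 8/17 -66/17; 0 0 1]
T3·…·T1 = [140/221 -171/221 327/221; 171/221 140/221 1446/221; 0 0 1]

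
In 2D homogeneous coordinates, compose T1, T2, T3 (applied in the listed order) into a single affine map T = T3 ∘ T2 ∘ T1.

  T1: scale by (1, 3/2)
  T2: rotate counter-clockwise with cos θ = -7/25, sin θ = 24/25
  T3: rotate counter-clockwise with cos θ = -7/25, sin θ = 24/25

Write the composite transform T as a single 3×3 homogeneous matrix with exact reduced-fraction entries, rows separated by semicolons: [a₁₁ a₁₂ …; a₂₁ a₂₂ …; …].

T1 = [1 0 0; 0 3/2 0; 0 0 1]
T2·T1 = [-7/25 -36/25 0; 24/25 -21/50 0; 0 0 1]
T3·…·T1 = [-527/625 504/625 0; -336/625 -1581/1250 0; 0 0 1]

T = [-527/625 504/625 0; -336/625 -1581/1250 0; 0 0 1]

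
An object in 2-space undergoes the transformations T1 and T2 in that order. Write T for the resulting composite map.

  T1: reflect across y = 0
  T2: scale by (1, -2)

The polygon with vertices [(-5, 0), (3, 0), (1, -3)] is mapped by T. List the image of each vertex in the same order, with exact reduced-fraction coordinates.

T1 reflect across y = 0: (-5, 0) → (-5, 0); (3, 0) → (3, 0); (1, -3) → (1, 3)
T2 scale by (1, -2): (-5, 0) → (-5, 0); (3, 0) → (3, 0); (1, 3) → (1, -6)

image vertices: (-5, 0), (3, 0), (1, -6)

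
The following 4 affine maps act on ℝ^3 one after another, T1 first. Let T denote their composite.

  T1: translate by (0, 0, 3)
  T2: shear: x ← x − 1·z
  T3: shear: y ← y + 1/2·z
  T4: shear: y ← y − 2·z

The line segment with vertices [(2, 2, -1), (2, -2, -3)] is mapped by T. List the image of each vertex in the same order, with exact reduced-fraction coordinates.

T1 translate by (0, 0, 3): (2, 2, -1) → (2, 2, 2); (2, -2, -3) → (2, -2, 0)
T2 shear: x ← x − 1·z: (2, 2, 2) → (0, 2, 2); (2, -2, 0) → (2, -2, 0)
T3 shear: y ← y + 1/2·z: (0, 2, 2) → (0, 3, 2); (2, -2, 0) → (2, -2, 0)
T4 shear: y ← y − 2·z: (0, 3, 2) → (0, -1, 2); (2, -2, 0) → (2, -2, 0)

image vertices: (0, -1, 2), (2, -2, 0)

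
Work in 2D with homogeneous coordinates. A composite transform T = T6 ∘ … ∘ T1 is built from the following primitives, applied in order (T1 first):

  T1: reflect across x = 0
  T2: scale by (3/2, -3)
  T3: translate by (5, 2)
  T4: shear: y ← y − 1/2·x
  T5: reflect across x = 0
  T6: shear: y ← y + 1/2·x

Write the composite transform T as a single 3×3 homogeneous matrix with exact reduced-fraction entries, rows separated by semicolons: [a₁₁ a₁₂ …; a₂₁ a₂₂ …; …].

T1 = [-1 0 0; 0 1 0; 0 0 1]
T2·T1 = [-3/2 0 0; 0 -3 0; 0 0 1]
T3·…·T1 = [-3/2 0 5; 0 -3 2; 0 0 1]
T4·…·T1 = [-3/2 0 5; 3/4 -3 -1/2; 0 0 1]
T5·…·T1 = [3/2 0 -5; 3/4 -3 -1/2; 0 0 1]
T6·…·T1 = [3/2 0 -5; 3/2 -3 -3; 0 0 1]

T = [3/2 0 -5; 3/2 -3 -3; 0 0 1]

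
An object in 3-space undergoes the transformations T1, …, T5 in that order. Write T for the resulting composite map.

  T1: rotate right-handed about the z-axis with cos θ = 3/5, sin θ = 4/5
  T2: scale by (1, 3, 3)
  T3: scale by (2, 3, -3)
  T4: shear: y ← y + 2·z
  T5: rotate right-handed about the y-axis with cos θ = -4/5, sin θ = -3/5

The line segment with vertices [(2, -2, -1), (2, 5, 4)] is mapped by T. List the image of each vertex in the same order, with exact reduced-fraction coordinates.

T1 rotate right-handed about the z-axis with cos θ = 3/5, sin θ = 4/5: (2, -2, -1) → (14/5, 2/5, -1); (2, 5, 4) → (-14/5, 23/5, 4)
T2 scale by (1, 3, 3): (14/5, 2/5, -1) → (14/5, 6/5, -3); (-14/5, 23/5, 4) → (-14/5, 69/5, 12)
T3 scale by (2, 3, -3): (14/5, 6/5, -3) → (28/5, 18/5, 9); (-14/5, 69/5, 12) → (-28/5, 207/5, -36)
T4 shear: y ← y + 2·z: (28/5, 18/5, 9) → (28/5, 108/5, 9); (-28/5, 207/5, -36) → (-28/5, -153/5, -36)
T5 rotate right-handed about the y-axis with cos θ = -4/5, sin θ = -3/5: (28/5, 108/5, 9) → (-247/25, 108/5, -96/25); (-28/5, -153/5, -36) → (652/25, -153/5, 636/25)

image vertices: (-247/25, 108/5, -96/25), (652/25, -153/5, 636/25)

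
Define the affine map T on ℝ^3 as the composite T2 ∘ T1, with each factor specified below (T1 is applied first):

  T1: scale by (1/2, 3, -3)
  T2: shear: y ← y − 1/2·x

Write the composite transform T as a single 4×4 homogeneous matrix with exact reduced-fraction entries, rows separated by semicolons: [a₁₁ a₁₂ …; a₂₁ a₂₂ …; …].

T1 = [1/2 0 0 0; 0 3 0 0; 0 0 -3 0; 0 0 0 1]
T2·T1 = [1/2 0 0 0; -1/4 3 0 0; 0 0 -3 0; 0 0 0 1]

T = [1/2 0 0 0; -1/4 3 0 0; 0 0 -3 0; 0 0 0 1]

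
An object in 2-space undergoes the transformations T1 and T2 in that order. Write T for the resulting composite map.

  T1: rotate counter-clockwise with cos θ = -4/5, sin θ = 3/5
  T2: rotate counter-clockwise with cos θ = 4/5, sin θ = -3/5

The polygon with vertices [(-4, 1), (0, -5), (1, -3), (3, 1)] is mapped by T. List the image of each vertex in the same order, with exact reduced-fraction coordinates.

image vertices: (4/25, -103/25), (24/5, 7/5), (13/5, 9/5), (-9/5, 13/5)

T1 rotate counter-clockwise with cos θ = -4/5, sin θ = 3/5: (-4, 1) → (13/5, -16/5); (0, -5) → (3, 4); (1, -3) → (1, 3); (3, 1) → (-3, 1)
T2 rotate counter-clockwise with cos θ = 4/5, sin θ = -3/5: (13/5, -16/5) → (4/25, -103/25); (3, 4) → (24/5, 7/5); (1, 3) → (13/5, 9/5); (-3, 1) → (-9/5, 13/5)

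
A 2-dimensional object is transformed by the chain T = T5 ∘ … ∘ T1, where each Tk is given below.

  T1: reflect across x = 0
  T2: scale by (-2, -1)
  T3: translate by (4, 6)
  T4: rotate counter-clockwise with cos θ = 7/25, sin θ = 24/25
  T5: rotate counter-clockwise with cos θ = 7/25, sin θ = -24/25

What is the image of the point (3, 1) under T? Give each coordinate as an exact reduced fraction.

T1 reflect across x = 0: (3, 1) → (-3, 1)
T2 scale by (-2, -1): (-3, 1) → (6, -1)
T3 translate by (4, 6): (6, -1) → (10, 5)
T4 rotate counter-clockwise with cos θ = 7/25, sin θ = 24/25: (10, 5) → (-2, 11)
T5 rotate counter-clockwise with cos θ = 7/25, sin θ = -24/25: (-2, 11) → (10, 5)

T(p) = (10, 5)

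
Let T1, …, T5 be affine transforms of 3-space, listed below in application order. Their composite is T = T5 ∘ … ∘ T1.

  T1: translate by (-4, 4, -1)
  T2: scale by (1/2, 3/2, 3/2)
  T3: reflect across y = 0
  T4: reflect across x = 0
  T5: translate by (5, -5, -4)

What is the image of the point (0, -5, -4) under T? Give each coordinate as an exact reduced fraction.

T1 translate by (-4, 4, -1): (0, -5, -4) → (-4, -1, -5)
T2 scale by (1/2, 3/2, 3/2): (-4, -1, -5) → (-2, -3/2, -15/2)
T3 reflect across y = 0: (-2, -3/2, -15/2) → (-2, 3/2, -15/2)
T4 reflect across x = 0: (-2, 3/2, -15/2) → (2, 3/2, -15/2)
T5 translate by (5, -5, -4): (2, 3/2, -15/2) → (7, -7/2, -23/2)

T(p) = (7, -7/2, -23/2)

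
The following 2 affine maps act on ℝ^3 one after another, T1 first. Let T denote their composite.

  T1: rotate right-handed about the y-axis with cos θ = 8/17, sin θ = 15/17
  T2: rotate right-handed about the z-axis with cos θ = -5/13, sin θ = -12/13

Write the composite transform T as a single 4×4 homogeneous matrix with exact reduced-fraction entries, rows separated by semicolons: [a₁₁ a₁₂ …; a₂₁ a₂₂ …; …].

T = [-40/221 12/13 -75/221 0; -96/221 -5/13 -180/221 0; -15/17 0 8/17 0; 0 0 0 1]

T1 = [8/17 0 15/17 0; 0 1 0 0; -15/17 0 8/17 0; 0 0 0 1]
T2·T1 = [-40/221 12/13 -75/221 0; -96/221 -5/13 -180/221 0; -15/17 0 8/17 0; 0 0 0 1]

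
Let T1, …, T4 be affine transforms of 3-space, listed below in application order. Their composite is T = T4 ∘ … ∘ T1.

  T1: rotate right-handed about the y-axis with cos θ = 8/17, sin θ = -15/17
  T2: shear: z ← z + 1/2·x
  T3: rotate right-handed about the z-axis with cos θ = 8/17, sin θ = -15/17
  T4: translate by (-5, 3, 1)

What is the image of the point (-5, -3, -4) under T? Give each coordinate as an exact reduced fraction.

T(p) = (-2050/289, 159/289, -80/17)

T1 rotate right-handed about the y-axis with cos θ = 8/17, sin θ = -15/17: (-5, -3, -4) → (20/17, -3, -107/17)
T2 shear: z ← z + 1/2·x: (20/17, -3, -107/17) → (20/17, -3, -97/17)
T3 rotate right-handed about the z-axis with cos θ = 8/17, sin θ = -15/17: (20/17, -3, -97/17) → (-605/289, -708/289, -97/17)
T4 translate by (-5, 3, 1): (-605/289, -708/289, -97/17) → (-2050/289, 159/289, -80/17)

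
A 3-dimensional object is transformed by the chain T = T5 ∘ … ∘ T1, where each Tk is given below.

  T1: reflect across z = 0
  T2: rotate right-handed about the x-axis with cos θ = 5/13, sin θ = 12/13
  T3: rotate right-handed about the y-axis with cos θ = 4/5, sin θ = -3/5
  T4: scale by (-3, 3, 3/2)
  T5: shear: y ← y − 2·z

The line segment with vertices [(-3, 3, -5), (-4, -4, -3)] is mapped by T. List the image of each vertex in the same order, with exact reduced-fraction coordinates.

T1 reflect across z = 0: (-3, 3, -5) → (-3, 3, 5); (-4, -4, -3) → (-4, -4, 3)
T2 rotate right-handed about the x-axis with cos θ = 5/13, sin θ = 12/13: (-3, 3, 5) → (-3, -45/13, 61/13); (-4, -4, 3) → (-4, -56/13, -33/13)
T3 rotate right-handed about the y-axis with cos θ = 4/5, sin θ = -3/5: (-3, -45/13, 61/13) → (-339/65, -45/13, 127/65); (-4, -56/13, -33/13) → (-109/65, -56/13, -288/65)
T4 scale by (-3, 3, 3/2): (-339/65, -45/13, 127/65) → (1017/65, -135/13, 381/130); (-109/65, -56/13, -288/65) → (327/65, -168/13, -432/65)
T5 shear: y ← y − 2·z: (1017/65, -135/13, 381/130) → (1017/65, -1056/65, 381/130); (327/65, -168/13, -432/65) → (327/65, 24/65, -432/65)

image vertices: (1017/65, -1056/65, 381/130), (327/65, 24/65, -432/65)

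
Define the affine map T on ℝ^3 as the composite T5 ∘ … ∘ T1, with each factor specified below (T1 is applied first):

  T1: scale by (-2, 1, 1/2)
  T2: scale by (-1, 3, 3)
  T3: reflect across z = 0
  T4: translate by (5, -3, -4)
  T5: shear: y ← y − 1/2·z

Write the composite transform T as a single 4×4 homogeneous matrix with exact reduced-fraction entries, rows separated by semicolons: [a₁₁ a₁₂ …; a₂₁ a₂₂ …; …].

T1 = [-2 0 0 0; 0 1 0 0; 0 0 1/2 0; 0 0 0 1]
T2·T1 = [2 0 0 0; 0 3 0 0; 0 0 3/2 0; 0 0 0 1]
T3·…·T1 = [2 0 0 0; 0 3 0 0; 0 0 -3/2 0; 0 0 0 1]
T4·…·T1 = [2 0 0 5; 0 3 0 -3; 0 0 -3/2 -4; 0 0 0 1]
T5·…·T1 = [2 0 0 5; 0 3 3/4 -1; 0 0 -3/2 -4; 0 0 0 1]

T = [2 0 0 5; 0 3 3/4 -1; 0 0 -3/2 -4; 0 0 0 1]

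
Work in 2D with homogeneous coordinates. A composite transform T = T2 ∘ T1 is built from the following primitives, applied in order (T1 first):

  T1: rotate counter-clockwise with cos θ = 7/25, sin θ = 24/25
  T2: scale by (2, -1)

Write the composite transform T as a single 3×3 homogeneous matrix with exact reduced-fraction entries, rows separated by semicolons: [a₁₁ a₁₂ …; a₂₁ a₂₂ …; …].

T1 = [7/25 -24/25 0; 24/25 7/25 0; 0 0 1]
T2·T1 = [14/25 -48/25 0; -24/25 -7/25 0; 0 0 1]

T = [14/25 -48/25 0; -24/25 -7/25 0; 0 0 1]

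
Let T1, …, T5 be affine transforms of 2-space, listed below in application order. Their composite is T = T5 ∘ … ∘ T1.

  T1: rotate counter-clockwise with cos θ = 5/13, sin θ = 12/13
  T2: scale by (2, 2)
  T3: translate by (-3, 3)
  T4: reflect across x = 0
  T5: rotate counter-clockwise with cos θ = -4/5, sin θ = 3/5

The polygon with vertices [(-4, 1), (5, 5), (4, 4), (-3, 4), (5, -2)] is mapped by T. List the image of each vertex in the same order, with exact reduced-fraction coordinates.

image vertices: (-271/65, 497/65), (-1063/65, -509/65), (-181/13, -83/13), (-681/65, 467/65), (-181/65, -733/65)

T1 rotate counter-clockwise with cos θ = 5/13, sin θ = 12/13: (-4, 1) → (-32/13, -43/13); (5, 5) → (-35/13, 85/13); (4, 4) → (-28/13, 68/13); (-3, 4) → (-63/13, -16/13); (5, -2) → (49/13, 50/13)
T2 scale by (2, 2): (-32/13, -43/13) → (-64/13, -86/13); (-35/13, 85/13) → (-70/13, 170/13); (-28/13, 68/13) → (-56/13, 136/13); (-63/13, -16/13) → (-126/13, -32/13); (49/13, 50/13) → (98/13, 100/13)
T3 translate by (-3, 3): (-64/13, -86/13) → (-103/13, -47/13); (-70/13, 170/13) → (-109/13, 209/13); (-56/13, 136/13) → (-95/13, 175/13); (-126/13, -32/13) → (-165/13, 7/13); (98/13, 100/13) → (59/13, 139/13)
T4 reflect across x = 0: (-103/13, -47/13) → (103/13, -47/13); (-109/13, 209/13) → (109/13, 209/13); (-95/13, 175/13) → (95/13, 175/13); (-165/13, 7/13) → (165/13, 7/13); (59/13, 139/13) → (-59/13, 139/13)
T5 rotate counter-clockwise with cos θ = -4/5, sin θ = 3/5: (103/13, -47/13) → (-271/65, 497/65); (109/13, 209/13) → (-1063/65, -509/65); (95/13, 175/13) → (-181/13, -83/13); (165/13, 7/13) → (-681/65, 467/65); (-59/13, 139/13) → (-181/65, -733/65)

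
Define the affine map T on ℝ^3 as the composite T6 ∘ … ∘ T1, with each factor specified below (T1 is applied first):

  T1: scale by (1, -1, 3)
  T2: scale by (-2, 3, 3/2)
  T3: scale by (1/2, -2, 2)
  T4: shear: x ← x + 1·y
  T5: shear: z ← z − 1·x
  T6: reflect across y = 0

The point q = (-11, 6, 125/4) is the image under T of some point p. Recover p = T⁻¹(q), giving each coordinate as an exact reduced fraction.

p = (5, -1, 9/4)

T1 = [1 0 0 0; 0 -1 0 0; 0 0 3 0; 0 0 0 1]
T2·T1 = [-2 0 0 0; 0 -3 0 0; 0 0 9/2 0; 0 0 0 1]
T3·…·T1 = [-1 0 0 0; 0 6 0 0; 0 0 9 0; 0 0 0 1]
T4·…·T1 = [-1 6 0 0; 0 6 0 0; 0 0 9 0; 0 0 0 1]
T5·…·T1 = [-1 6 0 0; 0 6 0 0; 1 -6 9 0; 0 0 0 1]
T6·…·T1 = [-1 6 0 0; 0 -6 0 0; 1 -6 9 0; 0 0 0 1]
det M = 54; M⁻¹ = [-1 -1 0 0; 0 -1/6 0 0; 1/9 0 1/9 0; 0 0 0 1]
M⁻¹ · (-11, 6, 125/4)ᵀ = (5, -1, 9/4)ᵀ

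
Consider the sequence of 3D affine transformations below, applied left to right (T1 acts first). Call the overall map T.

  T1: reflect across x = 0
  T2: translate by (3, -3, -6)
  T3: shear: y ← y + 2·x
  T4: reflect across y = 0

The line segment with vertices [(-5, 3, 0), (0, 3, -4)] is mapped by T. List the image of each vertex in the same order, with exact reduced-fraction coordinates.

image vertices: (8, -16, -6), (3, -6, -10)

T1 reflect across x = 0: (-5, 3, 0) → (5, 3, 0); (0, 3, -4) → (0, 3, -4)
T2 translate by (3, -3, -6): (5, 3, 0) → (8, 0, -6); (0, 3, -4) → (3, 0, -10)
T3 shear: y ← y + 2·x: (8, 0, -6) → (8, 16, -6); (3, 0, -10) → (3, 6, -10)
T4 reflect across y = 0: (8, 16, -6) → (8, -16, -6); (3, 6, -10) → (3, -6, -10)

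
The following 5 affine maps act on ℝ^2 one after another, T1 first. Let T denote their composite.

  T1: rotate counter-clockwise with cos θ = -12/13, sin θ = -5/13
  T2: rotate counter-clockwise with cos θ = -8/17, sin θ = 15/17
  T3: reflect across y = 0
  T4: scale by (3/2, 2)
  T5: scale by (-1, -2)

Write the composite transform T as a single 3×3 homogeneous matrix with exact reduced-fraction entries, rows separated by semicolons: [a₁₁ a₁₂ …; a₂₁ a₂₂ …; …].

T = [-513/442 -210/221 0; -560/221 684/221 0; 0 0 1]

T1 = [-12/13 5/13 0; -5/13 -12/13 0; 0 0 1]
T2·T1 = [171/221 140/221 0; -140/221 171/221 0; 0 0 1]
T3·…·T1 = [171/221 140/221 0; 140/221 -171/221 0; 0 0 1]
T4·…·T1 = [513/442 210/221 0; 280/221 -342/221 0; 0 0 1]
T5·…·T1 = [-513/442 -210/221 0; -560/221 684/221 0; 0 0 1]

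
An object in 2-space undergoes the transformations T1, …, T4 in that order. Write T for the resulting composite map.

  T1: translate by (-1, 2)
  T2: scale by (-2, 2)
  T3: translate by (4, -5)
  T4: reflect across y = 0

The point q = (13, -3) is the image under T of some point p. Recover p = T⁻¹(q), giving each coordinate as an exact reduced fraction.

p = (-7/2, 2)

T1 = [1 0 -1; 0 1 2; 0 0 1]
T2·T1 = [-2 0 2; 0 2 4; 0 0 1]
T3·…·T1 = [-2 0 6; 0 2 -1; 0 0 1]
T4·…·T1 = [-2 0 6; 0 -2 1; 0 0 1]
det M = 4; M⁻¹ = [-1/2 0 3; 0 -1/2 1/2; 0 0 1]
M⁻¹ · (13, -3)ᵀ = (-7/2, 2)ᵀ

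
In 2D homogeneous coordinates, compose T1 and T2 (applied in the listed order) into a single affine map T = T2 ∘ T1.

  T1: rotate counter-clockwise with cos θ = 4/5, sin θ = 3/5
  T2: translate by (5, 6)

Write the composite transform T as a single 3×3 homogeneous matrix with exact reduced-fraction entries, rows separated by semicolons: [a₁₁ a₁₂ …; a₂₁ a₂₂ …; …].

T1 = [4/5 -3/5 0; 3/5 4/5 0; 0 0 1]
T2·T1 = [4/5 -3/5 5; 3/5 4/5 6; 0 0 1]

T = [4/5 -3/5 5; 3/5 4/5 6; 0 0 1]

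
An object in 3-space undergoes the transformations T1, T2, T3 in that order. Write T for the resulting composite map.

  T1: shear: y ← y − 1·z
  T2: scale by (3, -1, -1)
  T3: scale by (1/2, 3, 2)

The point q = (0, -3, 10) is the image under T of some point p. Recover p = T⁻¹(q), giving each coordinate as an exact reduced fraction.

p = (0, -4, -5)

T1 = [1 0 0 0; 0 1 -1 0; 0 0 1 0; 0 0 0 1]
T2·T1 = [3 0 0 0; 0 -1 1 0; 0 0 -1 0; 0 0 0 1]
T3·…·T1 = [3/2 0 0 0; 0 -3 3 0; 0 0 -2 0; 0 0 0 1]
det M = 9; M⁻¹ = [2/3 0 0 0; 0 -1/3 -1/2 0; 0 0 -1/2 0; 0 0 0 1]
M⁻¹ · (0, -3, 10)ᵀ = (0, -4, -5)ᵀ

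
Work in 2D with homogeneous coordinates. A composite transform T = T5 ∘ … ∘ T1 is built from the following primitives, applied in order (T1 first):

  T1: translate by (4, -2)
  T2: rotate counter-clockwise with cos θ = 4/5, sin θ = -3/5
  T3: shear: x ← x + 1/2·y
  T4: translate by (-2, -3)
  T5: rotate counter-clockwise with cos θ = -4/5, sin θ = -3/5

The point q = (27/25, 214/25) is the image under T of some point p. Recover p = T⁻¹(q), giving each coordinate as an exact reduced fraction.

p = (-4, -2)

T1 = [1 0 4; 0 1 -2; 0 0 1]
T2·T1 = [4/5 3/5 2; -3/5 4/5 -4; 0 0 1]
T3·…·T1 = [1/2 1 0; -3/5 4/5 -4; 0 0 1]
T4·…·T1 = [1/2 1 -2; -3/5 4/5 -7; 0 0 1]
T5·…·T1 = [-19/25 -8/25 -13/5; 9/50 -31/25 34/5; 0 0 1]
det M = 1; M⁻¹ = [-31/25 8/25 -27/5; -9/50 -19/25 47/10; 0 0 1]
M⁻¹ · (27/25, 214/25)ᵀ = (-4, -2)ᵀ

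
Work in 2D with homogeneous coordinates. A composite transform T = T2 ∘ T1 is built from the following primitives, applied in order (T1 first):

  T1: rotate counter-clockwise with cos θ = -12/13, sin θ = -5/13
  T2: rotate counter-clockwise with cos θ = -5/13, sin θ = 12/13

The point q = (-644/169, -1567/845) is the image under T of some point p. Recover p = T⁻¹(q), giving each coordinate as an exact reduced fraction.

T1 = [-12/13 5/13 0; -5/13 -12/13 0; 0 0 1]
T2·T1 = [120/169 119/169 0; -119/169 120/169 0; 0 0 1]
det M = 1; M⁻¹ = [120/169 -119/169 0; 119/169 120/169 0; 0 0 1]
M⁻¹ · (-644/169, -1567/845)ᵀ = (-7/5, -4)ᵀ

p = (-7/5, -4)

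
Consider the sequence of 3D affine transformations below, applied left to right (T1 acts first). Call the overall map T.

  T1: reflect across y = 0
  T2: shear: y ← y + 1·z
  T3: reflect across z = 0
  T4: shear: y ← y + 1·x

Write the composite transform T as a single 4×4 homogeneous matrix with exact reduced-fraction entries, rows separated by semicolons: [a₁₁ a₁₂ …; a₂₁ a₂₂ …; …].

T1 = [1 0 0 0; 0 -1 0 0; 0 0 1 0; 0 0 0 1]
T2·T1 = [1 0 0 0; 0 -1 1 0; 0 0 1 0; 0 0 0 1]
T3·…·T1 = [1 0 0 0; 0 -1 1 0; 0 0 -1 0; 0 0 0 1]
T4·…·T1 = [1 0 0 0; 1 -1 1 0; 0 0 -1 0; 0 0 0 1]

T = [1 0 0 0; 1 -1 1 0; 0 0 -1 0; 0 0 0 1]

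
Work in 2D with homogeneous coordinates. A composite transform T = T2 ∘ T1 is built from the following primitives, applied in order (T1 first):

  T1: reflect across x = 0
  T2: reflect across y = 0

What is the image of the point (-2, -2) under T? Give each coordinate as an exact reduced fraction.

T1 reflect across x = 0: (-2, -2) → (2, -2)
T2 reflect across y = 0: (2, -2) → (2, 2)

T(p) = (2, 2)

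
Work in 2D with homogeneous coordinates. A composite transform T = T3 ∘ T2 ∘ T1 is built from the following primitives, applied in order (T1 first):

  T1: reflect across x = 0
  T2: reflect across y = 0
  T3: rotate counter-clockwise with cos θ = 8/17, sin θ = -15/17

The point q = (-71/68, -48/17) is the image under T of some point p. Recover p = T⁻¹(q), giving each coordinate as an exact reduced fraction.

p = (-2, 9/4)

T1 = [-1 0 0; 0 1 0; 0 0 1]
T2·T1 = [-1 0 0; 0 -1 0; 0 0 1]
T3·…·T1 = [-8/17 -15/17 0; 15/17 -8/17 0; 0 0 1]
det M = 1; M⁻¹ = [-8/17 15/17 0; -15/17 -8/17 0; 0 0 1]
M⁻¹ · (-71/68, -48/17)ᵀ = (-2, 9/4)ᵀ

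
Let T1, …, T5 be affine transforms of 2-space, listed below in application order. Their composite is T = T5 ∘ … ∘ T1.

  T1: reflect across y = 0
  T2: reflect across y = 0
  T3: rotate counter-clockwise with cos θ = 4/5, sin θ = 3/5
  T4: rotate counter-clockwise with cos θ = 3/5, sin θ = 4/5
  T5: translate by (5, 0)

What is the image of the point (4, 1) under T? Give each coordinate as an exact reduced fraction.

T1 reflect across y = 0: (4, 1) → (4, -1)
T2 reflect across y = 0: (4, -1) → (4, 1)
T3 rotate counter-clockwise with cos θ = 4/5, sin θ = 3/5: (4, 1) → (13/5, 16/5)
T4 rotate counter-clockwise with cos θ = 3/5, sin θ = 4/5: (13/5, 16/5) → (-1, 4)
T5 translate by (5, 0): (-1, 4) → (4, 4)

T(p) = (4, 4)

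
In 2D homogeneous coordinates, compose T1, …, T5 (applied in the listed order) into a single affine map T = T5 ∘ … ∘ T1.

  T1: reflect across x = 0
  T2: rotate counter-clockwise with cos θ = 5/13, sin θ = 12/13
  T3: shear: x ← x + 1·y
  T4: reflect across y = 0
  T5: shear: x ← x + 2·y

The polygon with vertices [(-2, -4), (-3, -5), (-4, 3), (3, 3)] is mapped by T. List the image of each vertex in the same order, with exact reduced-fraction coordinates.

T1 reflect across x = 0: (-2, -4) → (2, -4); (-3, -5) → (3, -5); (-4, 3) → (4, 3); (3, 3) → (-3, 3)
T2 rotate counter-clockwise with cos θ = 5/13, sin θ = 12/13: (2, -4) → (58/13, 4/13); (3, -5) → (75/13, 11/13); (4, 3) → (-16/13, 63/13); (-3, 3) → (-51/13, -21/13)
T3 shear: x ← x + 1·y: (58/13, 4/13) → (62/13, 4/13); (75/13, 11/13) → (86/13, 11/13); (-16/13, 63/13) → (47/13, 63/13); (-51/13, -21/13) → (-72/13, -21/13)
T4 reflect across y = 0: (62/13, 4/13) → (62/13, -4/13); (86/13, 11/13) → (86/13, -11/13); (47/13, 63/13) → (47/13, -63/13); (-72/13, -21/13) → (-72/13, 21/13)
T5 shear: x ← x + 2·y: (62/13, -4/13) → (54/13, -4/13); (86/13, -11/13) → (64/13, -11/13); (47/13, -63/13) → (-79/13, -63/13); (-72/13, 21/13) → (-30/13, 21/13)

image vertices: (54/13, -4/13), (64/13, -11/13), (-79/13, -63/13), (-30/13, 21/13)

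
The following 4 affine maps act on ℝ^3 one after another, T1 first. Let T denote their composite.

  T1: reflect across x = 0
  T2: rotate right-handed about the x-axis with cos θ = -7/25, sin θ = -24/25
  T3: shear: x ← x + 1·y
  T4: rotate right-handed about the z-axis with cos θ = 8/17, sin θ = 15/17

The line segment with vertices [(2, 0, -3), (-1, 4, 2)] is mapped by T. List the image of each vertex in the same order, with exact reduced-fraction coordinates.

image vertices: (104/425, -2406/425, 21/25), (12/85, 167/85, -22/5)

T1 reflect across x = 0: (2, 0, -3) → (-2, 0, -3); (-1, 4, 2) → (1, 4, 2)
T2 rotate right-handed about the x-axis with cos θ = -7/25, sin θ = -24/25: (-2, 0, -3) → (-2, -72/25, 21/25); (1, 4, 2) → (1, 4/5, -22/5)
T3 shear: x ← x + 1·y: (-2, -72/25, 21/25) → (-122/25, -72/25, 21/25); (1, 4/5, -22/5) → (9/5, 4/5, -22/5)
T4 rotate right-handed about the z-axis with cos θ = 8/17, sin θ = 15/17: (-122/25, -72/25, 21/25) → (104/425, -2406/425, 21/25); (9/5, 4/5, -22/5) → (12/85, 167/85, -22/5)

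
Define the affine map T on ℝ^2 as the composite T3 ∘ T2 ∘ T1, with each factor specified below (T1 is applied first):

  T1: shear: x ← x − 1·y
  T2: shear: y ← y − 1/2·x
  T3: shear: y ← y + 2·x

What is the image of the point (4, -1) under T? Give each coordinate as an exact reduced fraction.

T1 shear: x ← x − 1·y: (4, -1) → (5, -1)
T2 shear: y ← y − 1/2·x: (5, -1) → (5, -7/2)
T3 shear: y ← y + 2·x: (5, -7/2) → (5, 13/2)

T(p) = (5, 13/2)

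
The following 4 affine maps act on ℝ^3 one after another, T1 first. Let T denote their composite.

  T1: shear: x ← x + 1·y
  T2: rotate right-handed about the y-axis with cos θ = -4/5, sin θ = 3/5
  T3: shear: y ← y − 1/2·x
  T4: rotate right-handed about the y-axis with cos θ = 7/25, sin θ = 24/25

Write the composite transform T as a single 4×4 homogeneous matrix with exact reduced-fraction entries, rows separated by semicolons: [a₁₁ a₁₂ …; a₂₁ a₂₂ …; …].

T = [-4/5 -4/5 -3/5 0; 2/5 7/5 -3/10 0; 3/5 3/5 -4/5 0; 0 0 0 1]

T1 = [1 1 0 0; 0 1 0 0; 0 0 1 0; 0 0 0 1]
T2·T1 = [-4/5 -4/5 3/5 0; 0 1 0 0; -3/5 -3/5 -4/5 0; 0 0 0 1]
T3·…·T1 = [-4/5 -4/5 3/5 0; 2/5 7/5 -3/10 0; -3/5 -3/5 -4/5 0; 0 0 0 1]
T4·…·T1 = [-4/5 -4/5 -3/5 0; 2/5 7/5 -3/10 0; 3/5 3/5 -4/5 0; 0 0 0 1]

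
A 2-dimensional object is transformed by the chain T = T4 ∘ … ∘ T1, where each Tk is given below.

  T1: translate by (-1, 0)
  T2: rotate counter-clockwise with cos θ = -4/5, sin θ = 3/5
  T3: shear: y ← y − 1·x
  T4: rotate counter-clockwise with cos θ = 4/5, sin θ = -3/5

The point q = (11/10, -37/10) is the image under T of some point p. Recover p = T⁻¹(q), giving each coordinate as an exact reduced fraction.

T1 = [1 0 -1; 0 1 0; 0 0 1]
T2·T1 = [-4/5 -3/5 4/5; 3/5 -4/5 -3/5; 0 0 1]
T3·…·T1 = [-4/5 -3/5 4/5; 7/5 -1/5 -7/5; 0 0 1]
T4·…·T1 = [1/5 -3/5 -1/5; 8/5 1/5 -8/5; 0 0 1]
det M = 1; M⁻¹ = [1/5 3/5 1; -8/5 1/5 0; 0 0 1]
M⁻¹ · (11/10, -37/10)ᵀ = (-1, -5/2)ᵀ

p = (-1, -5/2)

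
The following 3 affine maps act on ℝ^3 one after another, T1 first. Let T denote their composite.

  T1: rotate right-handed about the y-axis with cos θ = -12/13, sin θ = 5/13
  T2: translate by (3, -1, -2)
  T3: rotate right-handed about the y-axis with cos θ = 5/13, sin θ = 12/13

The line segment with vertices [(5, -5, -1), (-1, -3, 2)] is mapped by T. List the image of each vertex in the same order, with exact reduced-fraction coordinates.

image vertices: (-46/13, -6, 9/13), (-235/169, -4, -957/169)

T1 rotate right-handed about the y-axis with cos θ = -12/13, sin θ = 5/13: (5, -5, -1) → (-5, -5, -1); (-1, -3, 2) → (22/13, -3, -19/13)
T2 translate by (3, -1, -2): (-5, -5, -1) → (-2, -6, -3); (22/13, -3, -19/13) → (61/13, -4, -45/13)
T3 rotate right-handed about the y-axis with cos θ = 5/13, sin θ = 12/13: (-2, -6, -3) → (-46/13, -6, 9/13); (61/13, -4, -45/13) → (-235/169, -4, -957/169)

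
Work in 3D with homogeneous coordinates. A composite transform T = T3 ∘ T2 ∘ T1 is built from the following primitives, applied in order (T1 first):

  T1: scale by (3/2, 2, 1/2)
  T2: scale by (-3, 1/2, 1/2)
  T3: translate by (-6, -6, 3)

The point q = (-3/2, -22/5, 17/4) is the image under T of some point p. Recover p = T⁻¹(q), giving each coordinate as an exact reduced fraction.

T1 = [3/2 0 0 0; 0 2 0 0; 0 0 1/2 0; 0 0 0 1]
T2·T1 = [-9/2 0 0 0; 0 1 0 0; 0 0 1/4 0; 0 0 0 1]
T3·…·T1 = [-9/2 0 0 -6; 0 1 0 -6; 0 0 1/4 3; 0 0 0 1]
det M = -9/8; M⁻¹ = [-2/9 0 0 -4/3; 0 1 0 6; 0 0 4 -12; 0 0 0 1]
M⁻¹ · (-3/2, -22/5, 17/4)ᵀ = (-1, 8/5, 5)ᵀ

p = (-1, 8/5, 5)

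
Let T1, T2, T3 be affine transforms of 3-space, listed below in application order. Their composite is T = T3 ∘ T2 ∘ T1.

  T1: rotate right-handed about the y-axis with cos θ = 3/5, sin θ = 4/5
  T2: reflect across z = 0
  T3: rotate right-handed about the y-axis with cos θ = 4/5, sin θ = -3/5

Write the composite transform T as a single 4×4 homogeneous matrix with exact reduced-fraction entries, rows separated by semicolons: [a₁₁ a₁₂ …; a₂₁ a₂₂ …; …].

T1 = [3/5 0 4/5 0; 0 1 0 0; -4/5 0 3/5 0; 0 0 0 1]
T2·T1 = [3/5 0 4/5 0; 0 1 0 0; 4/5 0 -3/5 0; 0 0 0 1]
T3·…·T1 = [0 0 1 0; 0 1 0 0; 1 0 0 0; 0 0 0 1]

T = [0 0 1 0; 0 1 0 0; 1 0 0 0; 0 0 0 1]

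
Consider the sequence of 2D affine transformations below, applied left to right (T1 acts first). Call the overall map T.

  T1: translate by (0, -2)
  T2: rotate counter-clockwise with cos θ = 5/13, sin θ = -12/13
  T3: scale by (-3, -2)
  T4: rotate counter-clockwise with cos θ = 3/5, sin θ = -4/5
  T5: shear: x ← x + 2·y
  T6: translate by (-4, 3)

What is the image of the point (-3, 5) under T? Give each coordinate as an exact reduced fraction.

T(p) = (-193/13, 141/65)

T1 translate by (0, -2): (-3, 5) → (-3, 3)
T2 rotate counter-clockwise with cos θ = 5/13, sin θ = -12/13: (-3, 3) → (21/13, 51/13)
T3 scale by (-3, -2): (21/13, 51/13) → (-63/13, -102/13)
T4 rotate counter-clockwise with cos θ = 3/5, sin θ = -4/5: (-63/13, -102/13) → (-597/65, -54/65)
T5 shear: x ← x + 2·y: (-597/65, -54/65) → (-141/13, -54/65)
T6 translate by (-4, 3): (-141/13, -54/65) → (-193/13, 141/65)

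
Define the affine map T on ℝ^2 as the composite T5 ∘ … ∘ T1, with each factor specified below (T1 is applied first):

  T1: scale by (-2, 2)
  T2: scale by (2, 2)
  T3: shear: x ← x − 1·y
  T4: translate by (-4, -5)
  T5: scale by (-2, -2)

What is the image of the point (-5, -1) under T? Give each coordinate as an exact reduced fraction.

T1 scale by (-2, 2): (-5, -1) → (10, -2)
T2 scale by (2, 2): (10, -2) → (20, -4)
T3 shear: x ← x − 1·y: (20, -4) → (24, -4)
T4 translate by (-4, -5): (24, -4) → (20, -9)
T5 scale by (-2, -2): (20, -9) → (-40, 18)

T(p) = (-40, 18)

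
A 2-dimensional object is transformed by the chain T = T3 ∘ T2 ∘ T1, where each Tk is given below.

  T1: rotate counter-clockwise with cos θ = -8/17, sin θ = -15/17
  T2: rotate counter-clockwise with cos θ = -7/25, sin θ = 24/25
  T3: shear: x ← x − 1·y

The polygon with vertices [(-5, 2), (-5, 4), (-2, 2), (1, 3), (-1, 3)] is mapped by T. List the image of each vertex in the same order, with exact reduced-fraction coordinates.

T1 rotate counter-clockwise with cos θ = -8/17, sin θ = -15/17: (-5, 2) → (70/17, 59/17); (-5, 4) → (100/17, 43/17); (-2, 2) → (46/17, 14/17); (1, 3) → (37/17, -39/17); (-1, 3) → (53/17, -9/17)
T2 rotate counter-clockwise with cos θ = -7/25, sin θ = 24/25: (70/17, 59/17) → (-1906/425, 1267/425); (100/17, 43/17) → (-1732/425, 2099/425); (46/17, 14/17) → (-658/425, 1006/425); (37/17, -39/17) → (677/425, 1161/425); (53/17, -9/17) → (-31/85, 267/85)
T3 shear: x ← x − 1·y: (-1906/425, 1267/425) → (-3173/425, 1267/425); (-1732/425, 2099/425) → (-3831/425, 2099/425); (-658/425, 1006/425) → (-1664/425, 1006/425); (677/425, 1161/425) → (-484/425, 1161/425); (-31/85, 267/85) → (-298/85, 267/85)

image vertices: (-3173/425, 1267/425), (-3831/425, 2099/425), (-1664/425, 1006/425), (-484/425, 1161/425), (-298/85, 267/85)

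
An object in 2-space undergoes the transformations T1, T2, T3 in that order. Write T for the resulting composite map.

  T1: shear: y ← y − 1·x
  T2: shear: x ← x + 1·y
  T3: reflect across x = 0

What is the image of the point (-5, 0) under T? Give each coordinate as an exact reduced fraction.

T(p) = (0, 5)

T1 shear: y ← y − 1·x: (-5, 0) → (-5, 5)
T2 shear: x ← x + 1·y: (-5, 5) → (0, 5)
T3 reflect across x = 0: (0, 5) → (0, 5)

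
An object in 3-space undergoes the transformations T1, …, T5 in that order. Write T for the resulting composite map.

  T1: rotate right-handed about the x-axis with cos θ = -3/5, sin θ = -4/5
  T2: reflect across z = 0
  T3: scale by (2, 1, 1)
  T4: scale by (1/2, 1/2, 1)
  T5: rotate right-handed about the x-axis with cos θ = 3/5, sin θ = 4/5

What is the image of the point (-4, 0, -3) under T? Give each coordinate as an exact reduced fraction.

T1 rotate right-handed about the x-axis with cos θ = -3/5, sin θ = -4/5: (-4, 0, -3) → (-4, -12/5, 9/5)
T2 reflect across z = 0: (-4, -12/5, 9/5) → (-4, -12/5, -9/5)
T3 scale by (2, 1, 1): (-4, -12/5, -9/5) → (-8, -12/5, -9/5)
T4 scale by (1/2, 1/2, 1): (-8, -12/5, -9/5) → (-4, -6/5, -9/5)
T5 rotate right-handed about the x-axis with cos θ = 3/5, sin θ = 4/5: (-4, -6/5, -9/5) → (-4, 18/25, -51/25)

T(p) = (-4, 18/25, -51/25)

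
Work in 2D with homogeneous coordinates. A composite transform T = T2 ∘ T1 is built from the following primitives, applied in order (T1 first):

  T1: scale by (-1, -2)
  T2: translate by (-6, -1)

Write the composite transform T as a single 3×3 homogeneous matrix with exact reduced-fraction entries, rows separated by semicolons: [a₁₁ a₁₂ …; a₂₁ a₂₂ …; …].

T = [-1 0 -6; 0 -2 -1; 0 0 1]

T1 = [-1 0 0; 0 -2 0; 0 0 1]
T2·T1 = [-1 0 -6; 0 -2 -1; 0 0 1]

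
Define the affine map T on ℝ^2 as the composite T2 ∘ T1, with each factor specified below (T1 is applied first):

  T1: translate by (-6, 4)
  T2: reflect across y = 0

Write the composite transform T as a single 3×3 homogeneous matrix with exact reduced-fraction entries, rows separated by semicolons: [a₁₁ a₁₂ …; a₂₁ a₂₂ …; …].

T1 = [1 0 -6; 0 1 4; 0 0 1]
T2·T1 = [1 0 -6; 0 -1 -4; 0 0 1]

T = [1 0 -6; 0 -1 -4; 0 0 1]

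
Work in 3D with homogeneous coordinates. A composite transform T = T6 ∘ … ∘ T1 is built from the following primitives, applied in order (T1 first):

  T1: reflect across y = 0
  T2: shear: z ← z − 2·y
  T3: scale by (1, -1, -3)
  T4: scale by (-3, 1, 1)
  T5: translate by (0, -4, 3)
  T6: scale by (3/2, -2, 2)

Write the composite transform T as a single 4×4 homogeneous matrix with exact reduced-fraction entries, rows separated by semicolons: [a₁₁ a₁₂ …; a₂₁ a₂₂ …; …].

T = [-9/2 0 0 0; 0 -2 0 8; 0 -12 -6 6; 0 0 0 1]

T1 = [1 0 0 0; 0 -1 0 0; 0 0 1 0; 0 0 0 1]
T2·T1 = [1 0 0 0; 0 -1 0 0; 0 2 1 0; 0 0 0 1]
T3·…·T1 = [1 0 0 0; 0 1 0 0; 0 -6 -3 0; 0 0 0 1]
T4·…·T1 = [-3 0 0 0; 0 1 0 0; 0 -6 -3 0; 0 0 0 1]
T5·…·T1 = [-3 0 0 0; 0 1 0 -4; 0 -6 -3 3; 0 0 0 1]
T6·…·T1 = [-9/2 0 0 0; 0 -2 0 8; 0 -12 -6 6; 0 0 0 1]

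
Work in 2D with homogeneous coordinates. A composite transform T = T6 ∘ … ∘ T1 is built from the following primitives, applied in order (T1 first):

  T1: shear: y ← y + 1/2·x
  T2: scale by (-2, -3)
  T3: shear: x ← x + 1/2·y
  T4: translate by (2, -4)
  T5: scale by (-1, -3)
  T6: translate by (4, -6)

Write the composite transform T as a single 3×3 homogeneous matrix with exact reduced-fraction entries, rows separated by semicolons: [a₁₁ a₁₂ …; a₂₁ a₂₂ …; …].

T1 = [1 0 0; 1/2 1 0; 0 0 1]
T2·T1 = [-2 0 0; -3/2 -3 0; 0 0 1]
T3·…·T1 = [-11/4 -3/2 0; -3/2 -3 0; 0 0 1]
T4·…·T1 = [-11/4 -3/2 2; -3/2 -3 -4; 0 0 1]
T5·…·T1 = [11/4 3/2 -2; 9/2 9 12; 0 0 1]
T6·…·T1 = [11/4 3/2 2; 9/2 9 6; 0 0 1]

T = [11/4 3/2 2; 9/2 9 6; 0 0 1]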